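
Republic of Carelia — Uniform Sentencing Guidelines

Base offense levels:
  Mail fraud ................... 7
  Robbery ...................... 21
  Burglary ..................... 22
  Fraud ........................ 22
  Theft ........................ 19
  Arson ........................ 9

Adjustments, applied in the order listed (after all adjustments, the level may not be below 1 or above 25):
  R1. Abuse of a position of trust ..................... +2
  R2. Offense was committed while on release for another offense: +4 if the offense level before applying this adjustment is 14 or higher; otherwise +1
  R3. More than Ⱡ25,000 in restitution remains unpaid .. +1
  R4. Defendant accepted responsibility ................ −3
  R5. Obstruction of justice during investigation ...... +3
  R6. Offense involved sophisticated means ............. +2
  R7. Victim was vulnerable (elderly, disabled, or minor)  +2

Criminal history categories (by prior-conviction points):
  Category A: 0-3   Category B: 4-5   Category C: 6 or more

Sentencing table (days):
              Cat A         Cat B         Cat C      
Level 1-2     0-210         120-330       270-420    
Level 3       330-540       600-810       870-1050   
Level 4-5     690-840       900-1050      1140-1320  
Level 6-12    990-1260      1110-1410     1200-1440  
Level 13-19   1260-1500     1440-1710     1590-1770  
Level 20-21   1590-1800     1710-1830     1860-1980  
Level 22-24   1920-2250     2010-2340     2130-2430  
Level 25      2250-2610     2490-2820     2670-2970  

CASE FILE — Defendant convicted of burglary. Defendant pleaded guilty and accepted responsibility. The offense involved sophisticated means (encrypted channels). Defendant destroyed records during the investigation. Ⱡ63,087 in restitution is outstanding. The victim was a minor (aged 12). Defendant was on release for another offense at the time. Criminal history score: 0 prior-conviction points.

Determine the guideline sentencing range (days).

2250-2610 days

Base offense level for burglary: 22.
R2 applies (level before this adjustment is 22 ≥ 14, so +4): 22 + 4 = 26.
R3 applies: 26 + 1 = 27.
R4 applies: 27 − 3 = 24.
R5 applies: 24 + 3 = 27.
R6 applies: 27 + 2 = 29.
R7 applies: 29 + 2 = 31.
Level 31 exceeds the maximum of 25; capped at 25.
Final offense level: 25.
Criminal history: 0 prior points → Category A (0-3).
Level 25 falls in the 25 band.
Grid: Level 25 × Category A = 2250-2610 days.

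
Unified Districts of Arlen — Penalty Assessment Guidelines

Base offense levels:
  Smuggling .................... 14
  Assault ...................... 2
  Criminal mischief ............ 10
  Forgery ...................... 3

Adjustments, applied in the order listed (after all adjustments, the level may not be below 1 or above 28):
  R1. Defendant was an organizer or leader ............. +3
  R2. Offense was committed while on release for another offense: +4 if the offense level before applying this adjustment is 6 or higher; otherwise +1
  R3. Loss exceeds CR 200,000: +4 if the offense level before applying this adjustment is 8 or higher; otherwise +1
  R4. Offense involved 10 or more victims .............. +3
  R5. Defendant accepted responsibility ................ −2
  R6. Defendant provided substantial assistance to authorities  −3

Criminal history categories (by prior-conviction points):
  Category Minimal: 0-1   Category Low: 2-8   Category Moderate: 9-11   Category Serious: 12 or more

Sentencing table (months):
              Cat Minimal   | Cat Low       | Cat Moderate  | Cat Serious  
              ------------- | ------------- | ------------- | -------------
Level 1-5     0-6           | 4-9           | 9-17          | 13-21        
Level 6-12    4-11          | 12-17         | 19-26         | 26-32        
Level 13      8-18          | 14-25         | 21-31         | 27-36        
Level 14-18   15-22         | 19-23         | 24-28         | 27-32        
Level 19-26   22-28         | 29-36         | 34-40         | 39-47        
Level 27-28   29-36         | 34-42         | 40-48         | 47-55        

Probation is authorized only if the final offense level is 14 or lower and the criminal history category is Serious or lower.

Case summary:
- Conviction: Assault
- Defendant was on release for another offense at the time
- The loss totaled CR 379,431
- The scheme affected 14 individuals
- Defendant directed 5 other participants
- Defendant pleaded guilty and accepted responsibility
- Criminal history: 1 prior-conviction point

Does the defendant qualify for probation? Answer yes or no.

Base offense level for assault: 2.
R1 applies: 2 + 3 = 5.
R2 applies (level before this adjustment is 5 < 6, so +1): 5 + 1 = 6.
R3 applies (level before this adjustment is 6 < 8, so +1): 6 + 1 = 7.
R4 applies: 7 + 3 = 10.
R5 applies: 10 − 2 = 8.
R6 does not apply.
Final offense level: 8.
Criminal history: 1 prior point → Category Minimal (0-1).
Level 8 falls in the 6-12 band.
Grid: Level 6-12 × Category Minimal = 4-11 months.
Probation check: level 8 ≤ 14 and category Minimal ≤ Serious → eligible.

Yes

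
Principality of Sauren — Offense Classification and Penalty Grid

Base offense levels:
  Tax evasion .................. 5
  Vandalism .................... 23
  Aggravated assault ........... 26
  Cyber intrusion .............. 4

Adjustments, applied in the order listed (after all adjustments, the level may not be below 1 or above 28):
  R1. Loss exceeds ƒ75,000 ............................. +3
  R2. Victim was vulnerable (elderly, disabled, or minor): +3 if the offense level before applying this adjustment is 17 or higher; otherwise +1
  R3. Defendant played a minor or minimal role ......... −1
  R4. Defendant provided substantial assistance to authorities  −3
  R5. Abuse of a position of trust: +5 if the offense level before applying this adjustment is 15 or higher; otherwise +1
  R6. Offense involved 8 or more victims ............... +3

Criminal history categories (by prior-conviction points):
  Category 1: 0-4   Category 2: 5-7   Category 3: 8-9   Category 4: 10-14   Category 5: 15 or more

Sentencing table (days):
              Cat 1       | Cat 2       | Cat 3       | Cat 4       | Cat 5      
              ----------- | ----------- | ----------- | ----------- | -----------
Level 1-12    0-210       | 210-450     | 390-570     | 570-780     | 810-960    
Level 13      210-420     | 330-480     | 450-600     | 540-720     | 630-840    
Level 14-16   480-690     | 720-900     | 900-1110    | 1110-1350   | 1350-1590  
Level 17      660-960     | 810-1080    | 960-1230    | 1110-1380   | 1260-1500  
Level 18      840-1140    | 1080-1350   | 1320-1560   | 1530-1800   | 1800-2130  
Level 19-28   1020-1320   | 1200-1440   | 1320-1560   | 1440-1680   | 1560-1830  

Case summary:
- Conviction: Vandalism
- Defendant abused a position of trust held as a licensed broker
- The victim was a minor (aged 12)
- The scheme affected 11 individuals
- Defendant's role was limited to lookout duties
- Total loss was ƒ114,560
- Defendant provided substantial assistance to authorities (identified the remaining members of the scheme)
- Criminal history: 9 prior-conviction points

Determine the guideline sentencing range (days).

Base offense level for vandalism: 23.
R1 applies: 23 + 3 = 26.
R2 applies (level before this adjustment is 26 ≥ 17, so +3): 26 + 3 = 29.
R3 applies: 29 − 1 = 28.
R4 applies: 28 − 3 = 25.
R5 applies (level before this adjustment is 25 ≥ 15, so +5): 25 + 5 = 30.
R6 applies: 30 + 3 = 33.
Level 33 exceeds the maximum of 28; capped at 28.
Final offense level: 28.
Criminal history: 9 prior points → Category 3 (8-9).
Level 28 falls in the 19-28 band.
Grid: Level 19-28 × Category 3 = 1320-1560 days.

1320-1560 days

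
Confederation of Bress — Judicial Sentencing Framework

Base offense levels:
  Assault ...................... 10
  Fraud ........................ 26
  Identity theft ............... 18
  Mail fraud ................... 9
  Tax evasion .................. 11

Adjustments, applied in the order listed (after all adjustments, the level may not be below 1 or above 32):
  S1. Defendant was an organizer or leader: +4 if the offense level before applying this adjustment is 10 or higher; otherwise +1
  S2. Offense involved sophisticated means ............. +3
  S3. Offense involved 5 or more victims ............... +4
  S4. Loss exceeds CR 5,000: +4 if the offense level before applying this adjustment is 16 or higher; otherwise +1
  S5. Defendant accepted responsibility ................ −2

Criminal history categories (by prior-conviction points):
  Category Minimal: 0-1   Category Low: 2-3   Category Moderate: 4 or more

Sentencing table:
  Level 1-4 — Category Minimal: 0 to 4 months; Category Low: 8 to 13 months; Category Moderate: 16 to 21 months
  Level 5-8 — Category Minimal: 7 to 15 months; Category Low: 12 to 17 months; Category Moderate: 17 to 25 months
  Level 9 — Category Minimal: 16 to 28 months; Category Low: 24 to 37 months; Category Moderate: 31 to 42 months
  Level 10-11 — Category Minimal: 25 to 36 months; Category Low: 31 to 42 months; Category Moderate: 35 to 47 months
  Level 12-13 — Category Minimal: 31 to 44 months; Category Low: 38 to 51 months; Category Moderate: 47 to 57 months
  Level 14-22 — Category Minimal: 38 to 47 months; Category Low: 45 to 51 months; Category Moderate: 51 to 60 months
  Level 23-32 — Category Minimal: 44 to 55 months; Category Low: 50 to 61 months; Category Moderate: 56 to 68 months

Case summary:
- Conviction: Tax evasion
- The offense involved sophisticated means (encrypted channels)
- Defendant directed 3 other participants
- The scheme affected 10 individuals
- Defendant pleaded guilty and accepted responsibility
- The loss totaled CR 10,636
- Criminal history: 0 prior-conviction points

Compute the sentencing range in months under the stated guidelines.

44-55 months

Base offense level for tax evasion: 11.
S1 applies (level before this adjustment is 11 ≥ 10, so +4): 11 + 4 = 15.
S2 applies: 15 + 3 = 18.
S3 applies: 18 + 4 = 22.
S4 applies (level before this adjustment is 22 ≥ 16, so +4): 22 + 4 = 26.
S5 applies: 26 − 2 = 24.
Final offense level: 24.
Criminal history: 0 prior points → Category Minimal (0-1).
Level 24 falls in the 23-32 band.
Grid: Level 23-32 × Category Minimal = 44-55 months.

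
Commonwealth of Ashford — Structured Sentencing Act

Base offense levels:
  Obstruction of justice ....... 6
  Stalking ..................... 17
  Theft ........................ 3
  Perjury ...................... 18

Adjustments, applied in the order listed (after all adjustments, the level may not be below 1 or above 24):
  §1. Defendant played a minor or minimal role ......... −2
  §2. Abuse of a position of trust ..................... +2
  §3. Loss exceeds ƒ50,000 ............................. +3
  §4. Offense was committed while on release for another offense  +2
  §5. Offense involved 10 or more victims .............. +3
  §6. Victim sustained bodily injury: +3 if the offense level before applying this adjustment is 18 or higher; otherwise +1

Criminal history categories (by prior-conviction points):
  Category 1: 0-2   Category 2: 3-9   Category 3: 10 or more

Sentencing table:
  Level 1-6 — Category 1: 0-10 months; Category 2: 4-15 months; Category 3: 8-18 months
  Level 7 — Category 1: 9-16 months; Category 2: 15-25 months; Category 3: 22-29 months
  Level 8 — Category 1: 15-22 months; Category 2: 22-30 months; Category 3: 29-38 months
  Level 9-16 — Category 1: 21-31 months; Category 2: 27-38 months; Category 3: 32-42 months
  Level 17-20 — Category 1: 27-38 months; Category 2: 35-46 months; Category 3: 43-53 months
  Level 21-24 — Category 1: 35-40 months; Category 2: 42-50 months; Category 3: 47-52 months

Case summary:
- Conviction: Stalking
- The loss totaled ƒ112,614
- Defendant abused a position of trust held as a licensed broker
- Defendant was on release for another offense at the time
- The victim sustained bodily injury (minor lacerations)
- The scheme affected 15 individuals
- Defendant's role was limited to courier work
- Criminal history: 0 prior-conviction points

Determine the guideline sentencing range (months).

35-40 months

Base offense level for stalking: 17.
§1 applies: 17 − 2 = 15.
§2 applies: 15 + 2 = 17.
§3 applies: 17 + 3 = 20.
§4 applies: 20 + 2 = 22.
§5 applies: 22 + 3 = 25.
§6 applies (level before this adjustment is 25 ≥ 18, so +3): 25 + 3 = 28.
Level 28 exceeds the maximum of 24; capped at 24.
Final offense level: 24.
Criminal history: 0 prior points → Category 1 (0-2).
Level 24 falls in the 21-24 band.
Grid: Level 21-24 × Category 1 = 35-40 months.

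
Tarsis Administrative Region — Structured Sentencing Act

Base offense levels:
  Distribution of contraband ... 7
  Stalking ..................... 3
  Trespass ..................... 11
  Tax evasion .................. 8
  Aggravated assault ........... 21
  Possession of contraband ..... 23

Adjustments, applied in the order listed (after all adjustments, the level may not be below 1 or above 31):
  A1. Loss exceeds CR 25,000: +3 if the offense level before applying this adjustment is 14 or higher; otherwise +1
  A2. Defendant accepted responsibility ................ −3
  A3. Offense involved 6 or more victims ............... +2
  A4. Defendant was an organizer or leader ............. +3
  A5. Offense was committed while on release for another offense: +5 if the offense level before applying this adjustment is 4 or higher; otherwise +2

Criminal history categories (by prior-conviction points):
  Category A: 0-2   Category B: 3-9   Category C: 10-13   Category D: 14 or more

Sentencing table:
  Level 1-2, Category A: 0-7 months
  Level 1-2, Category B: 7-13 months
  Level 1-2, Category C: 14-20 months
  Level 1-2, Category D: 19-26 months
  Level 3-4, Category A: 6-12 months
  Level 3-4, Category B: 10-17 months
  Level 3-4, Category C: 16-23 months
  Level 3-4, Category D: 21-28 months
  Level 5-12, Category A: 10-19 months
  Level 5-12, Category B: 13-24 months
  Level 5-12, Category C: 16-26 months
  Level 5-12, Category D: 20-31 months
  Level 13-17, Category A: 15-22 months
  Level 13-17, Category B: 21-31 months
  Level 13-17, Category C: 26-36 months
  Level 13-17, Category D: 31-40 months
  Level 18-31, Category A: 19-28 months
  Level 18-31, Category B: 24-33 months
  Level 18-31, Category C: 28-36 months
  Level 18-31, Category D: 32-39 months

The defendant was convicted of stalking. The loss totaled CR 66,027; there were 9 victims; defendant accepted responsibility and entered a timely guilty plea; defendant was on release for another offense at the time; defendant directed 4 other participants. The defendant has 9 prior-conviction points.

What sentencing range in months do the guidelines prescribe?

Base offense level for stalking: 3.
A1 applies (level before this adjustment is 3 < 14, so +1): 3 + 1 = 4.
A2 applies: 4 − 3 = 1.
A3 applies: 1 + 2 = 3.
A4 applies: 3 + 3 = 6.
A5 applies (level before this adjustment is 6 ≥ 4, so +5): 6 + 5 = 11.
Final offense level: 11.
Criminal history: 9 prior points → Category B (3-9).
Level 11 falls in the 5-12 band.
Grid: Level 5-12 × Category B = 13-24 months.

13-24 months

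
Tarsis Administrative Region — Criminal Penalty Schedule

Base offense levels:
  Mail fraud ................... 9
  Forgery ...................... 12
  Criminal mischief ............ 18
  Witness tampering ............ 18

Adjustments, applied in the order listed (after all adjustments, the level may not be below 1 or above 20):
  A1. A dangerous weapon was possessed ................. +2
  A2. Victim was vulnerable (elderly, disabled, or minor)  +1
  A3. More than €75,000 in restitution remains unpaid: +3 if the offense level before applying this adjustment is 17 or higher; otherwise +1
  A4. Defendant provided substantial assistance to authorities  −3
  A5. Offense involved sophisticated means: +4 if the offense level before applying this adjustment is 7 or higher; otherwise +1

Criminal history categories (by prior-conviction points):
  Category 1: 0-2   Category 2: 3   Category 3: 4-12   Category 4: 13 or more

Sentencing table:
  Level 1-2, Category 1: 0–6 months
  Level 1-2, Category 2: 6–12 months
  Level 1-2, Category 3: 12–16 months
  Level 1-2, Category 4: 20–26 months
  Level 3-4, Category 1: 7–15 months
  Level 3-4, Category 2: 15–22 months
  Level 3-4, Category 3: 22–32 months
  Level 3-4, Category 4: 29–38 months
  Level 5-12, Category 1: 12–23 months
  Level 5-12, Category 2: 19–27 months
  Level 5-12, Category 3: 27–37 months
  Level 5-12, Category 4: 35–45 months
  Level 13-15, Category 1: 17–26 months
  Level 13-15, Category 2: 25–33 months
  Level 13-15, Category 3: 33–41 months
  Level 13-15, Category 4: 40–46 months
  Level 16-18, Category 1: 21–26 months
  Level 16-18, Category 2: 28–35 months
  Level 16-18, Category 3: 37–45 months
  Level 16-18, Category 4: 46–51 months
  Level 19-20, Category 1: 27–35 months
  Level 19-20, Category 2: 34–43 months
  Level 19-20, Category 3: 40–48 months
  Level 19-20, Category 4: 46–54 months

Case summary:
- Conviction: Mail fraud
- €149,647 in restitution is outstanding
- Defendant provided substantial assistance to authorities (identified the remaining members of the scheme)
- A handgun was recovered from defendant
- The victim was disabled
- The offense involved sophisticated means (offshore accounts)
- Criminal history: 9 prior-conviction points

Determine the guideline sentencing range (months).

33-41 months

Base offense level for mail fraud: 9.
A1 applies: 9 + 2 = 11.
A2 applies: 11 + 1 = 12.
A3 applies (level before this adjustment is 12 < 17, so +1): 12 + 1 = 13.
A4 applies: 13 − 3 = 10.
A5 applies (level before this adjustment is 10 ≥ 7, so +4): 10 + 4 = 14.
Final offense level: 14.
Criminal history: 9 prior points → Category 3 (4-12).
Level 14 falls in the 13-15 band.
Grid: Level 13-15 × Category 3 = 33-41 months.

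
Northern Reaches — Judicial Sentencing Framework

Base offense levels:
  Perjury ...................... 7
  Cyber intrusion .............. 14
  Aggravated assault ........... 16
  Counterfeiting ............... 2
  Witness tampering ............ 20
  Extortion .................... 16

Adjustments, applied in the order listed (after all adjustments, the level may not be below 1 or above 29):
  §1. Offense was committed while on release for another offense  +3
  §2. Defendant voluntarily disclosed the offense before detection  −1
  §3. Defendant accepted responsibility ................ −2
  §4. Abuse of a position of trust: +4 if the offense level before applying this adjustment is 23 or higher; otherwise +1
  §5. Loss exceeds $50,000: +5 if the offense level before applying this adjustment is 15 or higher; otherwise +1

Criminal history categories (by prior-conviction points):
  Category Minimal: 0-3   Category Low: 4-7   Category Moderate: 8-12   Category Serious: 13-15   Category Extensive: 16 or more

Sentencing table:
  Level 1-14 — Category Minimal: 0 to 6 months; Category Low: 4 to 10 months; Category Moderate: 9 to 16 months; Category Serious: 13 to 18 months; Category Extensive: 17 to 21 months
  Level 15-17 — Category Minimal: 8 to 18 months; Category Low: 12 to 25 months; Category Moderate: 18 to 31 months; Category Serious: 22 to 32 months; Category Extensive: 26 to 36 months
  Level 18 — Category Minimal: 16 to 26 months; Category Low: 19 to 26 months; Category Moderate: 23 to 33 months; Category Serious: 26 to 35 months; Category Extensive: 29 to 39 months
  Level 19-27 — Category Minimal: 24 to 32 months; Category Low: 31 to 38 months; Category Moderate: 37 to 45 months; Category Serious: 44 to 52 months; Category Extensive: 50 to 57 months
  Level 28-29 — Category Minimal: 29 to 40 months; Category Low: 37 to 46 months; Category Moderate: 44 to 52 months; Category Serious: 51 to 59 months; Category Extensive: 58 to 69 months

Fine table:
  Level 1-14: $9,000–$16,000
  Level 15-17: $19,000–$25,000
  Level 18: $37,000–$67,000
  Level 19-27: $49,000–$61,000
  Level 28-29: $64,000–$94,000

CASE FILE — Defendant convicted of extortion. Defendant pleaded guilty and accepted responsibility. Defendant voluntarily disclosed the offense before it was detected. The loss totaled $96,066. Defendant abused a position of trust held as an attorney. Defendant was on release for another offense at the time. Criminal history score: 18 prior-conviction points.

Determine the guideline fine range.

Base offense level for extortion: 16.
§1 applies: 16 + 3 = 19.
§2 applies: 19 − 1 = 18.
§3 applies: 18 − 2 = 16.
§4 applies (level before this adjustment is 16 < 23, so +1): 16 + 1 = 17.
§5 applies (level before this adjustment is 17 ≥ 15, so +5): 17 + 5 = 22.
Final offense level: 22.
Level 22 falls in the 19-27 band.
Fine table: Level 19-27 → $49,000–$61,000.

$49,000–$61,000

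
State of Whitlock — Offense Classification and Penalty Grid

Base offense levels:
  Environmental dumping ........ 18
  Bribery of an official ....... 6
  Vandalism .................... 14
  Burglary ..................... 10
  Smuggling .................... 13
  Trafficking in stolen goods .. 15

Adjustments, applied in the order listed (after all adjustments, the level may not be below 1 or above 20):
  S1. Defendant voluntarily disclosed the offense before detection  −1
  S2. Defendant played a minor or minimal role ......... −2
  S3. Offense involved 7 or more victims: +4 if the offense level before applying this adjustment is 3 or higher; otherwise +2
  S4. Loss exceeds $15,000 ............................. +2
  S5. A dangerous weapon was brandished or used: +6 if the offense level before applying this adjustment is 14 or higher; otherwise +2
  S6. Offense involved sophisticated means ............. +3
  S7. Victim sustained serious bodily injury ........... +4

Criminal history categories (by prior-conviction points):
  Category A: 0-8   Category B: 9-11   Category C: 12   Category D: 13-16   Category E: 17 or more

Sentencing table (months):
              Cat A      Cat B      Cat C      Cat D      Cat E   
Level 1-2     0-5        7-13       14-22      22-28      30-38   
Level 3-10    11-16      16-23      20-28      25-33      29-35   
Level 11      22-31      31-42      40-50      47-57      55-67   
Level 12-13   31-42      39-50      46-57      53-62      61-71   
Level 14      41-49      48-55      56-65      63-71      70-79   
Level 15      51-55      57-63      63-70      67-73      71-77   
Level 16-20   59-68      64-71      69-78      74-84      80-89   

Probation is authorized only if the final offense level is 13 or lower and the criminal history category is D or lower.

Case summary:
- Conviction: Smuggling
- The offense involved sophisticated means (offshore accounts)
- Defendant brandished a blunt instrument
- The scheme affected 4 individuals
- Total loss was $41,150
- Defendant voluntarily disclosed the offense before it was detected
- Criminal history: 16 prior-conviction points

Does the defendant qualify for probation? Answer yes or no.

Base offense level for smuggling: 13.
S1 applies: 13 − 1 = 12.
S4 applies: 12 + 2 = 14.
S5 applies (level before this adjustment is 14 ≥ 14, so +6): 14 + 6 = 20.
S6 applies: 20 + 3 = 23.
Level 23 exceeds the maximum of 20; capped at 20.
Final offense level: 20.
Criminal history: 16 prior points → Category D (13-16).
Level 20 falls in the 16-20 band.
Grid: Level 16-20 × Category D = 74-84 months.
Probation check: level 20 > 13 and category D ≤ D → not eligible.

No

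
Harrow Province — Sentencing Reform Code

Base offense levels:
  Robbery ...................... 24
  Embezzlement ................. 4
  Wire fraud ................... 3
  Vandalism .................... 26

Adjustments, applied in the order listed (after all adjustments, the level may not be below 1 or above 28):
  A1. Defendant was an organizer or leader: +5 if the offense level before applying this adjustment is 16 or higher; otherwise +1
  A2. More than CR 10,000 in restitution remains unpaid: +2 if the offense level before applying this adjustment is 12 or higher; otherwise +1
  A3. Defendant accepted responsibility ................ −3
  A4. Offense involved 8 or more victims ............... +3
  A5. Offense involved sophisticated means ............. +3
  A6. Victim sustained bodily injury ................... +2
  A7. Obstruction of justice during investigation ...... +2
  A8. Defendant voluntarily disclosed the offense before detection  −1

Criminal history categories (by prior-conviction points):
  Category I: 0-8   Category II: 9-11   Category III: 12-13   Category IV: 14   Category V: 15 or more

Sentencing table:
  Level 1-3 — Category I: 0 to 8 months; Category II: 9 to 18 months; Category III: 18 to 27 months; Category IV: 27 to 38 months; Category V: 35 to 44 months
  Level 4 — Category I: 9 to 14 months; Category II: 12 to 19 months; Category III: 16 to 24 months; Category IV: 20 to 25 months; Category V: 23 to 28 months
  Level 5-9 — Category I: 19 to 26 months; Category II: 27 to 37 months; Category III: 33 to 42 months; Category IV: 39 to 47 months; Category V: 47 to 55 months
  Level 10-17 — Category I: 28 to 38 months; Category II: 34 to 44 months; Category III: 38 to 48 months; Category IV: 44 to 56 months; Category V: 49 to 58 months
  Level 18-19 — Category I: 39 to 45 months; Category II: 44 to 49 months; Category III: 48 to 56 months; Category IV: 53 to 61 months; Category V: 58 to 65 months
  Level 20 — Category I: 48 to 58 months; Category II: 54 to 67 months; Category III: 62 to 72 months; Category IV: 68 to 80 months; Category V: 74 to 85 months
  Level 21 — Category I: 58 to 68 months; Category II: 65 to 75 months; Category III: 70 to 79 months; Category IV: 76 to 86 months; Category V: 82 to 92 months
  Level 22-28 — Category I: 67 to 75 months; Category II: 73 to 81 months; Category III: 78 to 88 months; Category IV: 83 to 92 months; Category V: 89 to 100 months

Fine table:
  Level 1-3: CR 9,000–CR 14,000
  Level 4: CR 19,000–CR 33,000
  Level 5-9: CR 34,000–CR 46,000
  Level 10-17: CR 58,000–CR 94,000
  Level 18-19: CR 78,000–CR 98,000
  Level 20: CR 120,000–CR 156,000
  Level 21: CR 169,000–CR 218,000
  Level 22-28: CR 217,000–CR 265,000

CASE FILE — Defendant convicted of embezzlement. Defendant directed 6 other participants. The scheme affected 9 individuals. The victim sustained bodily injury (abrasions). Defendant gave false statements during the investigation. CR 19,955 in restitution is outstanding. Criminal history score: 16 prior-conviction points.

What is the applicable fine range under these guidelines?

Base offense level for embezzlement: 4.
A1 applies (level before this adjustment is 4 < 16, so +1): 4 + 1 = 5.
A2 applies (level before this adjustment is 5 < 12, so +1): 5 + 1 = 6.
A4 applies: 6 + 3 = 9.
A6 applies: 9 + 2 = 11.
A7 applies: 11 + 2 = 13.
Final offense level: 13.
Level 13 falls in the 10-17 band.
Fine table: Level 10-17 → CR 58,000–CR 94,000.

CR 58,000–CR 94,000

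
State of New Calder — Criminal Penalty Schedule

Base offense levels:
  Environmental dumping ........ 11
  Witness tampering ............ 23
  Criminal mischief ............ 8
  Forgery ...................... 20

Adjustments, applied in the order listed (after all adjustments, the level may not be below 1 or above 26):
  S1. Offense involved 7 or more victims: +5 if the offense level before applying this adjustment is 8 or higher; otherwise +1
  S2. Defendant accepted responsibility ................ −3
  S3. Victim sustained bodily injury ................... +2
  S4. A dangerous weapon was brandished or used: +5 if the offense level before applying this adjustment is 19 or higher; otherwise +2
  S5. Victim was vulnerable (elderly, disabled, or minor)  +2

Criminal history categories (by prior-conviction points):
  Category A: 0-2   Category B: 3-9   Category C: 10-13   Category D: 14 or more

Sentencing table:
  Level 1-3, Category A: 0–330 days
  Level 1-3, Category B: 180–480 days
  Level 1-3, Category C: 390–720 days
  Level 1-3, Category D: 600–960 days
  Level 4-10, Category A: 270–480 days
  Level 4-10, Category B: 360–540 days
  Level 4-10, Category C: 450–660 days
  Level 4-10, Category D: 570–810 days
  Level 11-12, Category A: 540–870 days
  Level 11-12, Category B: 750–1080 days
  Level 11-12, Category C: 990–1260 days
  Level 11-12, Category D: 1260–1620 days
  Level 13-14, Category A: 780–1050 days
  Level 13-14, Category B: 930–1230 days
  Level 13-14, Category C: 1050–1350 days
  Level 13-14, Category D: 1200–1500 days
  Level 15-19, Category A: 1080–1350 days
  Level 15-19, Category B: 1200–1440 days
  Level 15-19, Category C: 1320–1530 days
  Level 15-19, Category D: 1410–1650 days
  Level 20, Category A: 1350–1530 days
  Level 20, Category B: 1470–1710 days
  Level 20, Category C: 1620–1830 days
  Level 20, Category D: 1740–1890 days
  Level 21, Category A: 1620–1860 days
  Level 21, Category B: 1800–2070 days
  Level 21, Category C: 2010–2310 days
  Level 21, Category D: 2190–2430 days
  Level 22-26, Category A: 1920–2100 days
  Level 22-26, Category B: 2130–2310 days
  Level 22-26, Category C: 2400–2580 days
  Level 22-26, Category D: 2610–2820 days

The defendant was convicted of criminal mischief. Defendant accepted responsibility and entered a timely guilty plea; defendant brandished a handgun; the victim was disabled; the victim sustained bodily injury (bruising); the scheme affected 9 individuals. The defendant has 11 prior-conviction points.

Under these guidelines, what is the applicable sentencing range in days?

1320-1530 days

Base offense level for criminal mischief: 8.
S1 applies (level before this adjustment is 8 ≥ 8, so +5): 8 + 5 = 13.
S2 applies: 13 − 3 = 10.
S3 applies: 10 + 2 = 12.
S4 applies (level before this adjustment is 12 < 19, so +2): 12 + 2 = 14.
S5 applies: 14 + 2 = 16.
Final offense level: 16.
Criminal history: 11 prior points → Category C (10-13).
Level 16 falls in the 15-19 band.
Grid: Level 15-19 × Category C = 1320-1530 days.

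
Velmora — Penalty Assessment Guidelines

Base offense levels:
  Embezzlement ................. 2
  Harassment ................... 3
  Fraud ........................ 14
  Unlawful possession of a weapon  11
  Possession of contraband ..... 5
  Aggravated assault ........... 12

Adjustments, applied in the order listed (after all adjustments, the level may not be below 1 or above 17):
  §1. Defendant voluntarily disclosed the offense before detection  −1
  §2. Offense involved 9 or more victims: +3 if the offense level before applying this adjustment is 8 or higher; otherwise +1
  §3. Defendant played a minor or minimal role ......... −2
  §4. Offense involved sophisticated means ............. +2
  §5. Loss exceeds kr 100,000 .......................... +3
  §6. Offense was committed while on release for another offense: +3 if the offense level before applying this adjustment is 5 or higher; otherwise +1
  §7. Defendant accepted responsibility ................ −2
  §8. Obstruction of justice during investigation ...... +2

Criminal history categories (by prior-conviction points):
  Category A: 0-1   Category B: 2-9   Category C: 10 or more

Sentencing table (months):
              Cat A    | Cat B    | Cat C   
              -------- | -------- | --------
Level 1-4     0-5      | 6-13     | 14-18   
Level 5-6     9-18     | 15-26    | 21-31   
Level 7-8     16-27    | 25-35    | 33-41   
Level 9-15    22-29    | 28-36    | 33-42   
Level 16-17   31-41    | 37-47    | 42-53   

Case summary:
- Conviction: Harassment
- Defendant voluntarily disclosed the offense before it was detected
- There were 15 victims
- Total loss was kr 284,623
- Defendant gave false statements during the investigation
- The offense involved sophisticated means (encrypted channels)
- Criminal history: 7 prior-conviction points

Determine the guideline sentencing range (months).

Base offense level for harassment: 3.
§1 applies: 3 − 1 = 2.
§2 applies (level before this adjustment is 2 < 8, so +1): 2 + 1 = 3.
§4 applies: 3 + 2 = 5.
§5 applies: 5 + 3 = 8.
§6 does not apply.
§8 applies: 8 + 2 = 10.
Final offense level: 10.
Criminal history: 7 prior points → Category B (2-9).
Level 10 falls in the 9-15 band.
Grid: Level 9-15 × Category B = 28-36 months.

28-36 months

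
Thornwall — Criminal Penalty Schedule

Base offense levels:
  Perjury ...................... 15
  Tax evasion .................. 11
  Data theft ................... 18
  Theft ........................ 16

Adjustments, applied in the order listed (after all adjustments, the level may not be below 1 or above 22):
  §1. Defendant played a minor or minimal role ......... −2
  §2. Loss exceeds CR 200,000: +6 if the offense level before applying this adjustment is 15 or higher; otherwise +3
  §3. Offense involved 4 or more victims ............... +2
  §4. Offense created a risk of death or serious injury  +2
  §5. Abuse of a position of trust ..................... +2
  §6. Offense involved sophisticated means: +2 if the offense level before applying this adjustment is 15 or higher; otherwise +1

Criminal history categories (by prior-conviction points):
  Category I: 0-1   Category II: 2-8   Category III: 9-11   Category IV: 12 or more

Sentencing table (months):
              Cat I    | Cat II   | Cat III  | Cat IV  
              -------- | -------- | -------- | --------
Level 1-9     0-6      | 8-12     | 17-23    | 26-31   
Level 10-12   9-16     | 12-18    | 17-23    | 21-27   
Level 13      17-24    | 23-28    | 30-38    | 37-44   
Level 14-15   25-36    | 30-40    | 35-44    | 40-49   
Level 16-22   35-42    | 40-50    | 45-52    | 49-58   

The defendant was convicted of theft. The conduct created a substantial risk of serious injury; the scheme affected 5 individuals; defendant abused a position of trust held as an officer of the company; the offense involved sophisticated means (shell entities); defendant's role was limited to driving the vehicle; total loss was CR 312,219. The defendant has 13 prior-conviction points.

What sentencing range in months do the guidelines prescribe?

49-58 months

Base offense level for theft: 16.
§1 applies: 16 − 2 = 14.
§2 applies (level before this adjustment is 14 < 15, so +3): 14 + 3 = 17.
§3 applies: 17 + 2 = 19.
§4 applies: 19 + 2 = 21.
§5 applies: 21 + 2 = 23.
§6 applies (level before this adjustment is 23 ≥ 15, so +2): 23 + 2 = 25.
Level 25 exceeds the maximum of 22; capped at 22.
Final offense level: 22.
Criminal history: 13 prior points → Category IV (12+).
Level 22 falls in the 16-22 band.
Grid: Level 16-22 × Category IV = 49-58 months.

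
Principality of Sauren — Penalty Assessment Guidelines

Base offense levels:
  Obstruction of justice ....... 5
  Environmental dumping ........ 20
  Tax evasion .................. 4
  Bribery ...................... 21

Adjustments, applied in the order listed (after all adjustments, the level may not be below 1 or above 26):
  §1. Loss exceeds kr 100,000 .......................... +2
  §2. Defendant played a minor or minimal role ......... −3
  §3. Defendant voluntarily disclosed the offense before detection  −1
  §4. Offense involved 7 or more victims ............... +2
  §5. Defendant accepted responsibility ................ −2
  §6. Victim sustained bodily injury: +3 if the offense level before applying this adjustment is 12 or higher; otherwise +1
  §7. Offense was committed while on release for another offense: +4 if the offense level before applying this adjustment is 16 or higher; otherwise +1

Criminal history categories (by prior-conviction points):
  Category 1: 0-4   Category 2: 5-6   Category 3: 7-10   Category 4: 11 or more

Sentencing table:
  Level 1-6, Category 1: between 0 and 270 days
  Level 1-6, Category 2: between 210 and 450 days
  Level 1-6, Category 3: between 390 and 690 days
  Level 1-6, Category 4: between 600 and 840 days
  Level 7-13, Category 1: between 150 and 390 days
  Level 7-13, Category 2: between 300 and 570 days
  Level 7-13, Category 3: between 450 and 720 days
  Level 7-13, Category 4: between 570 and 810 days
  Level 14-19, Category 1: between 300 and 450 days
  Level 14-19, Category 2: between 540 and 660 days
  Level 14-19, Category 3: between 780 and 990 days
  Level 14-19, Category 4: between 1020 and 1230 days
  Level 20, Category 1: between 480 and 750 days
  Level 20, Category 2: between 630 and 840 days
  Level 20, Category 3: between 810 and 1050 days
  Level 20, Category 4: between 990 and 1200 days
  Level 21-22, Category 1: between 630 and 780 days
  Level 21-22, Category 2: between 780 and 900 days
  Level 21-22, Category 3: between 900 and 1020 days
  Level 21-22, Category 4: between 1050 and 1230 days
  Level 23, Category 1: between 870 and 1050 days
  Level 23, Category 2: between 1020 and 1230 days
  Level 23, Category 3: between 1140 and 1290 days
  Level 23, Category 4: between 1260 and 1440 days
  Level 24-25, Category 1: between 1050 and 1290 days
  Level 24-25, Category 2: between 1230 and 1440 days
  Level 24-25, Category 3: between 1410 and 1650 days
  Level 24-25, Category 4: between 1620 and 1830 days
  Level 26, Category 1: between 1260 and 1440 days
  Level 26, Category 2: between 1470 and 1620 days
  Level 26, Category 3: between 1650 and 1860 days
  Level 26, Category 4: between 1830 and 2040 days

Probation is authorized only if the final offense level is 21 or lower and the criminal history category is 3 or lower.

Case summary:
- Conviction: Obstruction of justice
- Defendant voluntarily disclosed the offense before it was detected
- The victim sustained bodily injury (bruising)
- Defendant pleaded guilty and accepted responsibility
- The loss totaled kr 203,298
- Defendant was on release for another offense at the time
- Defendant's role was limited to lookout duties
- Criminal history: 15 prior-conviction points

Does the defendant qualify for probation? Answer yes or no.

Base offense level for obstruction of justice: 5.
§1 applies: 5 + 2 = 7.
§2 applies: 7 − 3 = 4.
§3 applies: 4 − 1 = 3.
§5 applies: 3 − 2 = 1.
§6 applies (level before this adjustment is 1 < 12, so +1): 1 + 1 = 2.
§7 applies (level before this adjustment is 2 < 16, so +1): 2 + 1 = 3.
Final offense level: 3.
Criminal history: 15 prior points → Category 4 (11+).
Level 3 falls in the 1-6 band.
Grid: Level 1-6 × Category 4 = 600-840 days.
Probation check: level 3 ≤ 21 and category 4 > 3 → not eligible.

No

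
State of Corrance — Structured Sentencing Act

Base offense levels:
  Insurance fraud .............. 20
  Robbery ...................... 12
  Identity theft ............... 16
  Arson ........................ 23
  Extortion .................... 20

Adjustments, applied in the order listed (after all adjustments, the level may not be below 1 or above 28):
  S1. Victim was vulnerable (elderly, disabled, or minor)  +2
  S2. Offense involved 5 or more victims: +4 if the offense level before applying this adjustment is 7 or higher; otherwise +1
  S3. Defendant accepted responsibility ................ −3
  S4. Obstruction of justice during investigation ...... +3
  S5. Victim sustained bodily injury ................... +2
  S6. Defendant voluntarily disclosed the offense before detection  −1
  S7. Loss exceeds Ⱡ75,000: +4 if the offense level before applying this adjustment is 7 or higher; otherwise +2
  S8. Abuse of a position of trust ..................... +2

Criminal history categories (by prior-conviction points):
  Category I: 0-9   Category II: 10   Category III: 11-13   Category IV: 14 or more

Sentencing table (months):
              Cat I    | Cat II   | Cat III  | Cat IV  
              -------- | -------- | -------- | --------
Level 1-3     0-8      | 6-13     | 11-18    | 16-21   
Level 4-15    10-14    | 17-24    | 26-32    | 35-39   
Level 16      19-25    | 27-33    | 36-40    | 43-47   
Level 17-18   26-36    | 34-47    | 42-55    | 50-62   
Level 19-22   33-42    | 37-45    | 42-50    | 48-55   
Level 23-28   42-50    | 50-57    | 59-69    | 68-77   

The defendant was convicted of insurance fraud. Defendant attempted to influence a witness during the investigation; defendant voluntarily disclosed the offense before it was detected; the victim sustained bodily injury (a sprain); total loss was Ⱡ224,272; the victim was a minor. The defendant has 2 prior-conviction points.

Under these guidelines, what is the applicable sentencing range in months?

42-50 months

Base offense level for insurance fraud: 20.
S1 applies: 20 + 2 = 22.
S2 does not apply.
S3 does not apply.
S4 applies: 22 + 3 = 25.
S5 applies: 25 + 2 = 27.
S6 applies: 27 − 1 = 26.
S7 applies (level before this adjustment is 26 ≥ 7, so +4): 26 + 4 = 30.
S8 does not apply.
Level 30 exceeds the maximum of 28; capped at 28.
Final offense level: 28.
Criminal history: 2 prior points → Category I (0-9).
Level 28 falls in the 23-28 band.
Grid: Level 23-28 × Category I = 42-50 months.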